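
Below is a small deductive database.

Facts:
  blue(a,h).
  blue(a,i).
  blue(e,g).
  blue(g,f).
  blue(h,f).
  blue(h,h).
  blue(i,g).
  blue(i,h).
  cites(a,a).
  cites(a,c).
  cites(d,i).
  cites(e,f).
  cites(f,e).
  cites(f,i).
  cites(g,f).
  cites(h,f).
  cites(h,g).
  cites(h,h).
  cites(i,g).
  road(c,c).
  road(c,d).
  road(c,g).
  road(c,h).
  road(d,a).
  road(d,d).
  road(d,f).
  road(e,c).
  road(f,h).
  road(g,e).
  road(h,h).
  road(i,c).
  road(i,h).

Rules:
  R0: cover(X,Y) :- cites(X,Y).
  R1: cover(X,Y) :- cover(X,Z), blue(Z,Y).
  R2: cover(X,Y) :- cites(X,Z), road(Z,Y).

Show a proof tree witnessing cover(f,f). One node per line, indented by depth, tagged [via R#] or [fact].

round 1: derive cover(a,a) via R0 from cites(a,a)
round 1: derive cover(a,c) via R0 from cites(a,c)
round 1: derive cover(d,i) via R0 from cites(d,i)
round 1: derive cover(e,f) via R0 from cites(e,f)
round 1: derive cover(f,e) via R0 from cites(f,e)
round 1: derive cover(f,i) via R0 from cites(f,i)
round 1: derive cover(g,f) via R0 from cites(g,f)
round 1: derive cover(h,f) via R0 from cites(h,f)
round 1: derive cover(h,g) via R0 from cites(h,g)
round 1: derive cover(h,h) via R0 from cites(h,h)
round 1: derive cover(i,g) via R0 from cites(i,g)
round 1: derive cover(a,d) via R2 from cites(a,c), road(c,d)
round 1: derive cover(a,g) via R2 from cites(a,c), road(c,g)
round 1: derive cover(a,h) via R2 from cites(a,c), road(c,h)
round 1: derive cover(d,c) via R2 from cites(d,i), road(i,c)
round 1: derive cover(d,h) via R2 from cites(d,i), road(i,h)
round 1: derive cover(e,h) via R2 from cites(e,f), road(f,h)
round 1: derive cover(f,c) via R2 from cites(f,e), road(e,c)
round 1: derive cover(f,h) via R2 from cites(f,i), road(i,h)
round 1: derive cover(g,h) via R2 from cites(g,f), road(f,h)
round 1: derive cover(h,e) via R2 from cites(h,g), road(g,e)
round 1: derive cover(i,e) via R2 from cites(i,g), road(g,e)
round 2: derive cover(a,f) via R1 from cover(a,g), blue(g,f)
round 2: derive cover(a,i) via R1 from cover(a,a), blue(a,i)
round 2: derive cover(d,f) via R1 from cover(d,h), blue(h,f)
round 2: derive cover(d,g) via R1 from cover(d,i), blue(i,g)
round 2: derive cover(f,f) via R1 from cover(f,h), blue(h,f)
round 2: derive cover(f,g) via R1 from cover(f,e), blue(e,g)
round 2: derive cover(i,f) via R1 from cover(i,g), blue(g,f)

cover(f,f)  [via R1]
  cover(f,h)  [via R2]
    cites(f,i)  [fact]
    road(i,h)  [fact]
  blue(h,f)  [fact]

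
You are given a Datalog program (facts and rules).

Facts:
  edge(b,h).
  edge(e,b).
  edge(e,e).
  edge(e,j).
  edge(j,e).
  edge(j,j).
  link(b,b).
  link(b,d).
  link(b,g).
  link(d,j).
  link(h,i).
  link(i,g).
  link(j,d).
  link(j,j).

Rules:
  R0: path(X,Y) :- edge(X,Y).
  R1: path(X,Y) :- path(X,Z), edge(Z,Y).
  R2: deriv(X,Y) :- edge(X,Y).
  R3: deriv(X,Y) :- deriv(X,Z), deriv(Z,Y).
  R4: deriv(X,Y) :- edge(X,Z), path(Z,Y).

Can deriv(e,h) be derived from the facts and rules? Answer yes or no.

round 1: derive path(b,h) via R0 from edge(b,h)
round 1: derive path(e,b) via R0 from edge(e,b)
round 1: derive path(e,e) via R0 from edge(e,e)
round 1: derive path(e,j) via R0 from edge(e,j)
round 1: derive path(j,e) via R0 from edge(j,e)
round 1: derive path(j,j) via R0 from edge(j,j)
round 1: derive deriv(b,h) via R2 from edge(b,h)
round 1: derive deriv(e,b) via R2 from edge(e,b)
round 1: derive deriv(e,e) via R2 from edge(e,e)
round 1: derive deriv(e,j) via R2 from edge(e,j)
round 1: derive deriv(j,e) via R2 from edge(j,e)
round 1: derive deriv(j,j) via R2 from edge(j,j)
round 2: derive path(e,h) via R1 from path(e,b), edge(b,h)
round 2: derive path(j,b) via R1 from path(j,e), edge(e,b)
round 2: derive deriv(e,h) via R3 from deriv(e,b), deriv(b,h)
round 2: derive deriv(j,b) via R3 from deriv(j,e), deriv(e,b)
round 3: derive path(j,h) via R1 from path(j,b), edge(b,h)
round 3: derive deriv(j,h) via R3 from deriv(j,b), deriv(b,h)

yes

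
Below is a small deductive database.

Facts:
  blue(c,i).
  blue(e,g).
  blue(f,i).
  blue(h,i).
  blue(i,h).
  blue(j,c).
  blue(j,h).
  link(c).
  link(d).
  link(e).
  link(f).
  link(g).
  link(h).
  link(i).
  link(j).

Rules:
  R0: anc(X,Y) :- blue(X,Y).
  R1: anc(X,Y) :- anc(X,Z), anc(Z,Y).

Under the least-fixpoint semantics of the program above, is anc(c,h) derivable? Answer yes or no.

yes

round 1: derive anc(c,i) via R0 from blue(c,i)
round 1: derive anc(e,g) via R0 from blue(e,g)
round 1: derive anc(f,i) via R0 from blue(f,i)
round 1: derive anc(h,i) via R0 from blue(h,i)
round 1: derive anc(i,h) via R0 from blue(i,h)
round 1: derive anc(j,c) via R0 from blue(j,c)
round 1: derive anc(j,h) via R0 from blue(j,h)
round 2: derive anc(c,h) via R1 from anc(c,i), anc(i,h)
round 2: derive anc(f,h) via R1 from anc(f,i), anc(i,h)
round 2: derive anc(h,h) via R1 from anc(h,i), anc(i,h)
round 2: derive anc(i,i) via R1 from anc(i,h), anc(h,i)
round 2: derive anc(j,i) via R1 from anc(j,c), anc(c,i)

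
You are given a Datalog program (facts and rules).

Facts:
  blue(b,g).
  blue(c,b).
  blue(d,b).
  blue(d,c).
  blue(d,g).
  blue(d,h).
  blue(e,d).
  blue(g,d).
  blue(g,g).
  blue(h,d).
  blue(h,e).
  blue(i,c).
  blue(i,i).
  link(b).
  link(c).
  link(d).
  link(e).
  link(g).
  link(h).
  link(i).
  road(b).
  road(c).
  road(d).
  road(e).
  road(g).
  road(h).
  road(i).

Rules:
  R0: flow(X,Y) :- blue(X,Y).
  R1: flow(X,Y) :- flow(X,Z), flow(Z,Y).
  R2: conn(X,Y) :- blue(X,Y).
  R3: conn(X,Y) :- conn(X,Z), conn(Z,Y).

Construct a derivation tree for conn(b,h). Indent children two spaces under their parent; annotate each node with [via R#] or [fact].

round 1: derive conn(b,g) via R2 from blue(b,g)
round 1: derive conn(c,b) via R2 from blue(c,b)
round 1: derive conn(d,b) via R2 from blue(d,b)
round 1: derive conn(d,c) via R2 from blue(d,c)
round 1: derive conn(d,g) via R2 from blue(d,g)
round 1: derive conn(d,h) via R2 from blue(d,h)
round 1: derive conn(e,d) via R2 from blue(e,d)
round 1: derive conn(g,d) via R2 from blue(g,d)
round 1: derive conn(g,g) via R2 from blue(g,g)
round 1: derive conn(h,d) via R2 from blue(h,d)
round 1: derive conn(h,e) via R2 from blue(h,e)
round 1: derive conn(i,c) via R2 from blue(i,c)
round 1: derive conn(i,i) via R2 from blue(i,i)
round 2: derive conn(b,d) via R3 from conn(b,g), conn(g,d)
round 2: derive conn(c,g) via R3 from conn(c,b), conn(b,g)
round 2: derive conn(d,d) via R3 from conn(d,g), conn(g,d)
round 2: derive conn(d,e) via R3 from conn(d,h), conn(h,e)
round 2: derive conn(e,b) via R3 from conn(e,d), conn(d,b)
round 2: derive conn(e,c) via R3 from conn(e,d), conn(d,c)
round 2: derive conn(e,g) via R3 from conn(e,d), conn(d,g)
round 2: derive conn(e,h) via R3 from conn(e,d), conn(d,h)
round 2: derive conn(g,b) via R3 from conn(g,d), conn(d,b)
round 2: derive conn(g,c) via R3 from conn(g,d), conn(d,c)
round 2: derive conn(g,h) via R3 from conn(g,d), conn(d,h)
round 2: derive conn(h,b) via R3 from conn(h,d), conn(d,b)
round 2: derive conn(h,c) via R3 from conn(h,d), conn(d,c)
round 2: derive conn(h,g) via R3 from conn(h,d), conn(d,g)
round 2: derive conn(h,h) via R3 from conn(h,d), conn(d,h)
round 2: derive conn(i,b) via R3 from conn(i,c), conn(c,b)
round 3: derive conn(b,b) via R3 from conn(b,d), conn(d,b)
round 3: derive conn(b,c) via R3 from conn(b,d), conn(d,c)
round 3: derive conn(b,e) via R3 from conn(b,d), conn(d,e)
round 3: derive conn(b,h) via R3 from conn(b,d), conn(d,h)
round 3: derive conn(c,c) via R3 from conn(c,g), conn(g,c)
round 3: derive conn(c,d) via R3 from conn(c,b), conn(b,d)
round 3: derive conn(c,h) via R3 from conn(c,g), conn(g,h)
round 3: derive conn(e,e) via R3 from conn(e,d), conn(d,e)
round 3: derive conn(g,e) via R3 from conn(g,d), conn(d,e)
round 3: derive conn(i,d) via R3 from conn(i,b), conn(b,d)
round 3: derive conn(i,g) via R3 from conn(i,b), conn(b,g)
round 4: derive conn(c,e) via R3 from conn(c,b), conn(b,e)
round 4: derive conn(i,e) via R3 from conn(i,b), conn(b,e)
round 4: derive conn(i,h) via R3 from conn(i,b), conn(b,h)

conn(b,h)  [via R3]
  conn(b,d)  [via R3]
    conn(b,g)  [via R2]
      blue(b,g)  [fact]
    conn(g,d)  [via R2]
      blue(g,d)  [fact]
  conn(d,h)  [via R2]
    blue(d,h)  [fact]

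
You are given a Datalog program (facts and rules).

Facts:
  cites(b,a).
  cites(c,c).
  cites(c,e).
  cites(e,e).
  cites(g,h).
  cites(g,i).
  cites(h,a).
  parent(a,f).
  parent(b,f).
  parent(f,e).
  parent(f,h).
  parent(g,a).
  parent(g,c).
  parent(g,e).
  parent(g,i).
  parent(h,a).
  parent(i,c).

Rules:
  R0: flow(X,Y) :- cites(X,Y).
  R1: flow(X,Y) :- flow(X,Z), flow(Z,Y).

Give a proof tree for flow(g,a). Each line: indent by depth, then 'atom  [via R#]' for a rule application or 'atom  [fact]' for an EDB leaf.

round 1: derive flow(b,a) via R0 from cites(b,a)
round 1: derive flow(c,c) via R0 from cites(c,c)
round 1: derive flow(c,e) via R0 from cites(c,e)
round 1: derive flow(e,e) via R0 from cites(e,e)
round 1: derive flow(g,h) via R0 from cites(g,h)
round 1: derive flow(g,i) via R0 from cites(g,i)
round 1: derive flow(h,a) via R0 from cites(h,a)
round 2: derive flow(g,a) via R1 from flow(g,h), flow(h,a)

flow(g,a)  [via R1]
  flow(g,h)  [via R0]
    cites(g,h)  [fact]
  flow(h,a)  [via R0]
    cites(h,a)  [fact]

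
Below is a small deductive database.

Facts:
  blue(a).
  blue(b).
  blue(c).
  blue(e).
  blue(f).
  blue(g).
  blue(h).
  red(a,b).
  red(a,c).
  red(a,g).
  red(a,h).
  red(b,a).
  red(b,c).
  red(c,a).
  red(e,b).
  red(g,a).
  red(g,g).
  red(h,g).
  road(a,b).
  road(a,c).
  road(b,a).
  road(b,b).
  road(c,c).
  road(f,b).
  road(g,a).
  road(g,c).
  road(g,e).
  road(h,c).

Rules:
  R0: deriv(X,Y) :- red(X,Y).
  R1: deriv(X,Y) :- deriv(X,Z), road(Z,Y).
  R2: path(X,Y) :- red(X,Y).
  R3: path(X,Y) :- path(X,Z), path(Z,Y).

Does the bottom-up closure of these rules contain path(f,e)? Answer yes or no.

round 1: derive path(a,b) via R2 from red(a,b)
round 1: derive path(a,c) via R2 from red(a,c)
round 1: derive path(a,g) via R2 from red(a,g)
round 1: derive path(a,h) via R2 from red(a,h)
round 1: derive path(b,a) via R2 from red(b,a)
round 1: derive path(b,c) via R2 from red(b,c)
round 1: derive path(c,a) via R2 from red(c,a)
round 1: derive path(e,b) via R2 from red(e,b)
round 1: derive path(g,a) via R2 from red(g,a)
round 1: derive path(g,g) via R2 from red(g,g)
round 1: derive path(h,g) via R2 from red(h,g)
round 2: derive path(a,a) via R3 from path(a,b), path(b,a)
round 2: derive path(b,b) via R3 from path(b,a), path(a,b)
round 2: derive path(b,g) via R3 from path(b,a), path(a,g)
round 2: derive path(b,h) via R3 from path(b,a), path(a,h)
round 2: derive path(c,b) via R3 from path(c,a), path(a,b)
round 2: derive path(c,c) via R3 from path(c,a), path(a,c)
round 2: derive path(c,g) via R3 from path(c,a), path(a,g)
round 2: derive path(c,h) via R3 from path(c,a), path(a,h)
round 2: derive path(e,a) via R3 from path(e,b), path(b,a)
round 2: derive path(e,c) via R3 from path(e,b), path(b,c)
round 2: derive path(g,b) via R3 from path(g,a), path(a,b)
round 2: derive path(g,c) via R3 from path(g,a), path(a,c)
round 2: derive path(g,h) via R3 from path(g,a), path(a,h)
round 2: derive path(h,a) via R3 from path(h,g), path(g,a)
round 3: derive path(e,g) via R3 from path(e,a), path(a,g)
round 3: derive path(e,h) via R3 from path(e,a), path(a,h)
round 3: derive path(h,b) via R3 from path(h,a), path(a,b)
round 3: derive path(h,c) via R3 from path(h,a), path(a,c)
round 3: derive path(h,h) via R3 from path(h,a), path(a,h)

no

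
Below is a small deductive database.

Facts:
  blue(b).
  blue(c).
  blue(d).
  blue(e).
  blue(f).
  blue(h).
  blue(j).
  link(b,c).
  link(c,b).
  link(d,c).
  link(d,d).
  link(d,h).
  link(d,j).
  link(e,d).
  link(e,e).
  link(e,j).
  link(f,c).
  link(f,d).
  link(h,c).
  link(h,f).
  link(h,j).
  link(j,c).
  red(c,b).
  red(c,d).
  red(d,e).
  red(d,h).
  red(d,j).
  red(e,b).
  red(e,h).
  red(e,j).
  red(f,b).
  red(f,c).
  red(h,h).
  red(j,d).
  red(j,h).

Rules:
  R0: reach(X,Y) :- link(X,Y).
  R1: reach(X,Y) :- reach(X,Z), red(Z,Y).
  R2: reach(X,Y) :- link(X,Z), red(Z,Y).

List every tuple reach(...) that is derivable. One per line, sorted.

round 1: derive reach(b,c) via R0 from link(b,c)
round 1: derive reach(c,b) via R0 from link(c,b)
round 1: derive reach(d,c) via R0 from link(d,c)
round 1: derive reach(d,d) via R0 from link(d,d)
round 1: derive reach(d,h) via R0 from link(d,h)
round 1: derive reach(d,j) via R0 from link(d,j)
round 1: derive reach(e,d) via R0 from link(e,d)
round 1: derive reach(e,e) via R0 from link(e,e)
round 1: derive reach(e,j) via R0 from link(e,j)
round 1: derive reach(f,c) via R0 from link(f,c)
round 1: derive reach(f,d) via R0 from link(f,d)
round 1: derive reach(h,c) via R0 from link(h,c)
round 1: derive reach(h,f) via R0 from link(h,f)
round 1: derive reach(h,j) via R0 from link(h,j)
round 1: derive reach(j,c) via R0 from link(j,c)
round 1: derive reach(b,b) via R2 from link(b,c), red(c,b)
round 1: derive reach(b,d) via R2 from link(b,c), red(c,d)
round 1: derive reach(d,b) via R2 from link(d,c), red(c,b)
round 1: derive reach(d,e) via R2 from link(d,d), red(d,e)
round 1: derive reach(e,b) via R2 from link(e,e), red(e,b)
round 1: derive reach(e,h) via R2 from link(e,d), red(d,h)
round 1: derive reach(f,b) via R2 from link(f,c), red(c,b)
round 1: derive reach(f,e) via R2 from link(f,d), red(d,e)
round 1: derive reach(f,h) via R2 from link(f,d), red(d,h)
round 1: derive reach(f,j) via R2 from link(f,d), red(d,j)
round 1: derive reach(h,b) via R2 from link(h,c), red(c,b)
round 1: derive reach(h,d) via R2 from link(h,c), red(c,d)
round 1: derive reach(h,h) via R2 from link(h,j), red(j,h)
round 1: derive reach(j,b) via R2 from link(j,c), red(c,b)
round 1: derive reach(j,d) via R2 from link(j,c), red(c,d)
round 2: derive reach(b,e) via R1 from reach(b,d), red(d,e)
round 2: derive reach(b,h) via R1 from reach(b,d), red(d,h)
round 2: derive reach(b,j) via R1 from reach(b,d), red(d,j)
round 2: derive reach(h,e) via R1 from reach(h,d), red(d,e)
round 2: derive reach(j,e) via R1 from reach(j,d), red(d,e)
round 2: derive reach(j,h) via R1 from reach(j,d), red(d,h)
round 2: derive reach(j,j) via R1 from reach(j,d), red(d,j)

reach(b,b)
reach(b,c)
reach(b,d)
reach(b,e)
reach(b,h)
reach(b,j)
reach(c,b)
reach(d,b)
reach(d,c)
reach(d,d)
reach(d,e)
reach(d,h)
reach(d,j)
reach(e,b)
reach(e,d)
reach(e,e)
reach(e,h)
reach(e,j)
reach(f,b)
reach(f,c)
reach(f,d)
reach(f,e)
reach(f,h)
reach(f,j)
reach(h,b)
reach(h,c)
reach(h,d)
reach(h,e)
reach(h,f)
reach(h,h)
reach(h,j)
reach(j,b)
reach(j,c)
reach(j,d)
reach(j,e)
reach(j,h)
reach(j,j)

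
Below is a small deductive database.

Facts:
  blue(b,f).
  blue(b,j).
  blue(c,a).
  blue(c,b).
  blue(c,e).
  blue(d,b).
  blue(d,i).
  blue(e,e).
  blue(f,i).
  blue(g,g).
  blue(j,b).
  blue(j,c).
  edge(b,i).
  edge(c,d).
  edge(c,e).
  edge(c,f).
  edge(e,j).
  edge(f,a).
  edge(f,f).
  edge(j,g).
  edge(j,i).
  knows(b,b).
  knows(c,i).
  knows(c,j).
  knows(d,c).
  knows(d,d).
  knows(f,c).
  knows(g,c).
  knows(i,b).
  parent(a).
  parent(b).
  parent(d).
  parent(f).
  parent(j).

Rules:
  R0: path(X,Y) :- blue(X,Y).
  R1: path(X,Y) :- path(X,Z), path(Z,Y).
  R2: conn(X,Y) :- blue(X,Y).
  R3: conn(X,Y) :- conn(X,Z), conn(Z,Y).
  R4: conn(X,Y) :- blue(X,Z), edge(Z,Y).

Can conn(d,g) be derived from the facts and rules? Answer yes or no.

yes

round 1: derive conn(b,f) via R2 from blue(b,f)
round 1: derive conn(b,j) via R2 from blue(b,j)
round 1: derive conn(c,a) via R2 from blue(c,a)
round 1: derive conn(c,b) via R2 from blue(c,b)
round 1: derive conn(c,e) via R2 from blue(c,e)
round 1: derive conn(d,b) via R2 from blue(d,b)
round 1: derive conn(d,i) via R2 from blue(d,i)
round 1: derive conn(e,e) via R2 from blue(e,e)
round 1: derive conn(f,i) via R2 from blue(f,i)
round 1: derive conn(g,g) via R2 from blue(g,g)
round 1: derive conn(j,b) via R2 from blue(j,b)
round 1: derive conn(j,c) via R2 from blue(j,c)
round 1: derive conn(b,a) via R4 from blue(b,f), edge(f,a)
round 1: derive conn(b,g) via R4 from blue(b,j), edge(j,g)
round 1: derive conn(b,i) via R4 from blue(b,j), edge(j,i)
round 1: derive conn(c,i) via R4 from blue(c,b), edge(b,i)
round 1: derive conn(c,j) via R4 from blue(c,e), edge(e,j)
round 1: derive conn(e,j) via R4 from blue(e,e), edge(e,j)
round 1: derive conn(j,d) via R4 from blue(j,c), edge(c,d)
round 1: derive conn(j,e) via R4 from blue(j,c), edge(c,e)
round 1: derive conn(j,f) via R4 from blue(j,c), edge(c,f)
round 1: derive conn(j,i) via R4 from blue(j,b), edge(b,i)
round 2: derive conn(b,b) via R3 from conn(b,j), conn(j,b)
round 2: derive conn(b,c) via R3 from conn(b,j), conn(j,c)
round 2: derive conn(b,d) via R3 from conn(b,j), conn(j,d)
round 2: derive conn(b,e) via R3 from conn(b,j), conn(j,e)
round 2: derive conn(c,c) via R3 from conn(c,j), conn(j,c)
round 2: derive conn(c,d) via R3 from conn(c,j), conn(j,d)
round 2: derive conn(c,f) via R3 from conn(c,b), conn(b,f)
round 2: derive conn(c,g) via R3 from conn(c,b), conn(b,g)
round 2: derive conn(d,a) via R3 from conn(d,b), conn(b,a)
round 2: derive conn(d,f) via R3 from conn(d,b), conn(b,f)
round 2: derive conn(d,g) via R3 from conn(d,b), conn(b,g)
round 2: derive conn(d,j) via R3 from conn(d,b), conn(b,j)
round 2: derive conn(e,b) via R3 from conn(e,j), conn(j,b)
round 2: derive conn(e,c) via R3 from conn(e,j), conn(j,c)
round 2: derive conn(e,d) via R3 from conn(e,j), conn(j,d)
round 2: derive conn(e,f) via R3 from conn(e,j), conn(j,f)
round 2: derive conn(e,i) via R3 from conn(e,j), conn(j,i)
round 2: derive conn(j,a) via R3 from conn(j,b), conn(b,a)
round 2: derive conn(j,g) via R3 from conn(j,b), conn(b,g)
round 2: derive conn(j,j) via R3 from conn(j,b), conn(b,j)
round 3: derive conn(d,c) via R3 from conn(d,b), conn(b,c)
round 3: derive conn(d,d) via R3 from conn(d,b), conn(b,d)
round 3: derive conn(d,e) via R3 from conn(d,b), conn(b,e)
round 3: derive conn(e,a) via R3 from conn(e,b), conn(b,a)
round 3: derive conn(e,g) via R3 from conn(e,b), conn(b,g)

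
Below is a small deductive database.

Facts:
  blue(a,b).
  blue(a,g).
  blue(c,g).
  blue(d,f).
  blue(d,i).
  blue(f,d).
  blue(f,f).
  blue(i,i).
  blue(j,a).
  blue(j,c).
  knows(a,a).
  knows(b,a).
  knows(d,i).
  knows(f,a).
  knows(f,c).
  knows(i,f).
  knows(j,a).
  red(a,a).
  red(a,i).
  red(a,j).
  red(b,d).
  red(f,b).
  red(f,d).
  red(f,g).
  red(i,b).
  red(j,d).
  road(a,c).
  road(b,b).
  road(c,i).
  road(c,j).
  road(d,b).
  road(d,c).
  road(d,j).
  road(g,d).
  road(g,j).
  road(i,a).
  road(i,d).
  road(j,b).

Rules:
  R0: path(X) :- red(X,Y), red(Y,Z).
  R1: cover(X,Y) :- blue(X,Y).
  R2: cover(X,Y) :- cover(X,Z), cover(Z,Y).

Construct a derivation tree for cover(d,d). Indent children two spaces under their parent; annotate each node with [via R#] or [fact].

round 1: derive cover(a,b) via R1 from blue(a,b)
round 1: derive cover(a,g) via R1 from blue(a,g)
round 1: derive cover(c,g) via R1 from blue(c,g)
round 1: derive cover(d,f) via R1 from blue(d,f)
round 1: derive cover(d,i) via R1 from blue(d,i)
round 1: derive cover(f,d) via R1 from blue(f,d)
round 1: derive cover(f,f) via R1 from blue(f,f)
round 1: derive cover(i,i) via R1 from blue(i,i)
round 1: derive cover(j,a) via R1 from blue(j,a)
round 1: derive cover(j,c) via R1 from blue(j,c)
round 2: derive cover(d,d) via R2 from cover(d,f), cover(f,d)
round 2: derive cover(f,i) via R2 from cover(f,d), cover(d,i)
round 2: derive cover(j,b) via R2 from cover(j,a), cover(a,b)
round 2: derive cover(j,g) via R2 from cover(j,a), cover(a,g)

cover(d,d)  [via R2]
  cover(d,f)  [via R1]
    blue(d,f)  [fact]
  cover(f,d)  [via R1]
    blue(f,d)  [fact]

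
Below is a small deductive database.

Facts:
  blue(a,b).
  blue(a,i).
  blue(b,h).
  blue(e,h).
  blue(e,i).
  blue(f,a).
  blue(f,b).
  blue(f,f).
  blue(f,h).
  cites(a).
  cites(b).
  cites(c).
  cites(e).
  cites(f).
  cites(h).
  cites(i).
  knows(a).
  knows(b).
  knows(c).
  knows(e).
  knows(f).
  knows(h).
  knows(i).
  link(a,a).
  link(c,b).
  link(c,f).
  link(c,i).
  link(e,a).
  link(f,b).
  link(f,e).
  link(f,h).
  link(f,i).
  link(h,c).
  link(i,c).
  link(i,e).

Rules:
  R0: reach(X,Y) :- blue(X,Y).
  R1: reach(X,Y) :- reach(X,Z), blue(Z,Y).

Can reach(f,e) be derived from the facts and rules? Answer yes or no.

round 1: derive reach(a,b) via R0 from blue(a,b)
round 1: derive reach(a,i) via R0 from blue(a,i)
round 1: derive reach(b,h) via R0 from blue(b,h)
round 1: derive reach(e,h) via R0 from blue(e,h)
round 1: derive reach(e,i) via R0 from blue(e,i)
round 1: derive reach(f,a) via R0 from blue(f,a)
round 1: derive reach(f,b) via R0 from blue(f,b)
round 1: derive reach(f,f) via R0 from blue(f,f)
round 1: derive reach(f,h) via R0 from blue(f,h)
round 2: derive reach(a,h) via R1 from reach(a,b), blue(b,h)
round 2: derive reach(f,i) via R1 from reach(f,a), blue(a,i)

no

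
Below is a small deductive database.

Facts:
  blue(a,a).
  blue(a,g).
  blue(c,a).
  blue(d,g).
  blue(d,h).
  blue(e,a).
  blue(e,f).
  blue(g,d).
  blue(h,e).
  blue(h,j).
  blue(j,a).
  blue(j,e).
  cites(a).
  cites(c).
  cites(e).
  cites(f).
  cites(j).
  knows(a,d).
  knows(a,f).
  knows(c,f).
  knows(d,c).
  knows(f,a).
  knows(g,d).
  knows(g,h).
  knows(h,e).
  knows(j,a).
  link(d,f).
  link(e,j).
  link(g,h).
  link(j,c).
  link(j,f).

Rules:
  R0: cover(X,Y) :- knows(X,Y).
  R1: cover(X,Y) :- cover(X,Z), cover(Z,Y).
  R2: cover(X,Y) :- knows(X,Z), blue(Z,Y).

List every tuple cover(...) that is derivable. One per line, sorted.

cover(a,a)
cover(a,c)
cover(a,d)
cover(a,e)
cover(a,f)
cover(a,g)
cover(a,h)
cover(a,j)
cover(c,a)
cover(c,c)
cover(c,d)
cover(c,e)
cover(c,f)
cover(c,g)
cover(c,h)
cover(c,j)
cover(d,a)
cover(d,c)
cover(d,d)
cover(d,e)
cover(d,f)
cover(d,g)
cover(d,h)
cover(d,j)
cover(f,a)
cover(f,c)
cover(f,d)
cover(f,e)
cover(f,f)
cover(f,g)
cover(f,h)
cover(f,j)
cover(g,a)
cover(g,c)
cover(g,d)
cover(g,e)
cover(g,f)
cover(g,g)
cover(g,h)
cover(g,j)
cover(h,a)
cover(h,c)
cover(h,d)
cover(h,e)
cover(h,f)
cover(h,g)
cover(h,h)
cover(h,j)
cover(j,a)
cover(j,c)
cover(j,d)
cover(j,e)
cover(j,f)
cover(j,g)
cover(j,h)
cover(j,j)

round 1: derive cover(a,d) via R0 from knows(a,d)
round 1: derive cover(a,f) via R0 from knows(a,f)
round 1: derive cover(c,f) via R0 from knows(c,f)
round 1: derive cover(d,c) via R0 from knows(d,c)
round 1: derive cover(f,a) via R0 from knows(f,a)
round 1: derive cover(g,d) via R0 from knows(g,d)
round 1: derive cover(g,h) via R0 from knows(g,h)
round 1: derive cover(h,e) via R0 from knows(h,e)
round 1: derive cover(j,a) via R0 from knows(j,a)
round 1: derive cover(a,g) via R2 from knows(a,d), blue(d,g)
round 1: derive cover(a,h) via R2 from knows(a,d), blue(d,h)
round 1: derive cover(d,a) via R2 from knows(d,c), blue(c,a)
round 1: derive cover(f,g) via R2 from knows(f,a), blue(a,g)
round 1: derive cover(g,e) via R2 from knows(g,h), blue(h,e)
round 1: derive cover(g,g) via R2 from knows(g,d), blue(d,g)
round 1: derive cover(g,j) via R2 from knows(g,h), blue(h,j)
round 1: derive cover(h,a) via R2 from knows(h,e), blue(e,a)
round 1: derive cover(h,f) via R2 from knows(h,e), blue(e,f)
round 1: derive cover(j,g) via R2 from knows(j,a), blue(a,g)
round 2: derive cover(a,a) via R1 from cover(a,d), cover(d,a)
round 2: derive cover(a,c) via R1 from cover(a,d), cover(d,c)
round 2: derive cover(a,e) via R1 from cover(a,g), cover(g,e)
round 2: derive cover(a,j) via R1 from cover(a,g), cover(g,j)
round 2: derive cover(c,a) via R1 from cover(c,f), cover(f,a)
round 2: derive cover(c,g) via R1 from cover(c,f), cover(f,g)
round 2: derive cover(d,d) via R1 from cover(d,a), cover(a,d)
round 2: derive cover(d,f) via R1 from cover(d,a), cover(a,f)
round 2: derive cover(d,g) via R1 from cover(d,a), cover(a,g)
round 2: derive cover(d,h) via R1 from cover(d,a), cover(a,h)
round 2: derive cover(f,d) via R1 from cover(f,a), cover(a,d)
round 2: derive cover(f,e) via R1 from cover(f,g), cover(g,e)
round 2: derive cover(f,f) via R1 from cover(f,a), cover(a,f)
round 2: derive cover(f,h) via R1 from cover(f,a), cover(a,h)
round 2: derive cover(f,j) via R1 from cover(f,g), cover(g,j)
round 2: derive cover(g,a) via R1 from cover(g,d), cover(d,a)
round 2: derive cover(g,c) via R1 from cover(g,d), cover(d,c)
round 2: derive cover(g,f) via R1 from cover(g,h), cover(h,f)
round 2: derive cover(h,d) via R1 from cover(h,a), cover(a,d)
round 2: derive cover(h,g) via R1 from cover(h,a), cover(a,g)
round 2: derive cover(h,h) via R1 from cover(h,a), cover(a,h)
round 2: derive cover(j,d) via R1 from cover(j,a), cover(a,d)
round 2: derive cover(j,e) via R1 from cover(j,g), cover(g,e)
round 2: derive cover(j,f) via R1 from cover(j,a), cover(a,f)
round 2: derive cover(j,h) via R1 from cover(j,a), cover(a,h)
round 2: derive cover(j,j) via R1 from cover(j,g), cover(g,j)
round 3: derive cover(c,c) via R1 from cover(c,a), cover(a,c)
round 3: derive cover(c,d) via R1 from cover(c,a), cover(a,d)
round 3: derive cover(c,e) via R1 from cover(c,a), cover(a,e)
round 3: derive cover(c,h) via R1 from cover(c,a), cover(a,h)
round 3: derive cover(c,j) via R1 from cover(c,a), cover(a,j)
round 3: derive cover(d,e) via R1 from cover(d,a), cover(a,e)
round 3: derive cover(d,j) via R1 from cover(d,a), cover(a,j)
round 3: derive cover(f,c) via R1 from cover(f,a), cover(a,c)
round 3: derive cover(h,c) via R1 from cover(h,a), cover(a,c)
round 3: derive cover(h,j) via R1 from cover(h,a), cover(a,j)
round 3: derive cover(j,c) via R1 from cover(j,a), cover(a,c)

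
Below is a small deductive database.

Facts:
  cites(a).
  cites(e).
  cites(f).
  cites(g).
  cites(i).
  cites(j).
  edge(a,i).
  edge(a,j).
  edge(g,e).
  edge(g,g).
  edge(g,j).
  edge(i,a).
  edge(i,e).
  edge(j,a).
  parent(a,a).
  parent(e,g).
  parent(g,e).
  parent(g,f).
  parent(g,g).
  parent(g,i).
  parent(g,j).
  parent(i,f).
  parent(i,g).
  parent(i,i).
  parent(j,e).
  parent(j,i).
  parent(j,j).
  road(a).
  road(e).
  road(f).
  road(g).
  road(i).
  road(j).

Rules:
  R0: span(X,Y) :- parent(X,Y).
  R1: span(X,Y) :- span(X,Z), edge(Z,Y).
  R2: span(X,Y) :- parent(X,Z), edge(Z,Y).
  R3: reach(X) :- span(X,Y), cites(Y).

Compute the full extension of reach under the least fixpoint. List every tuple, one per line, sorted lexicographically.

round 1: derive span(a,a) via R0 from parent(a,a)
round 1: derive span(e,g) via R0 from parent(e,g)
round 1: derive span(g,e) via R0 from parent(g,e)
round 1: derive span(g,f) via R0 from parent(g,f)
round 1: derive span(g,g) via R0 from parent(g,g)
round 1: derive span(g,i) via R0 from parent(g,i)
round 1: derive span(g,j) via R0 from parent(g,j)
round 1: derive span(i,f) via R0 from parent(i,f)
round 1: derive span(i,g) via R0 from parent(i,g)
round 1: derive span(i,i) via R0 from parent(i,i)
round 1: derive span(j,e) via R0 from parent(j,e)
round 1: derive span(j,i) via R0 from parent(j,i)
round 1: derive span(j,j) via R0 from parent(j,j)
round 1: derive span(a,i) via R2 from parent(a,a), edge(a,i)
round 1: derive span(a,j) via R2 from parent(a,a), edge(a,j)
round 1: derive span(e,e) via R2 from parent(e,g), edge(g,e)
round 1: derive span(e,j) via R2 from parent(e,g), edge(g,j)
round 1: derive span(g,a) via R2 from parent(g,i), edge(i,a)
round 1: derive span(i,a) via R2 from parent(i,i), edge(i,a)
round 1: derive span(i,e) via R2 from parent(i,g), edge(g,e)
round 1: derive span(i,j) via R2 from parent(i,g), edge(g,j)
round 1: derive span(j,a) via R2 from parent(j,i), edge(i,a)
round 2: derive span(a,e) via R1 from span(a,i), edge(i,e)
round 2: derive span(e,a) via R1 from span(e,j), edge(j,a)
round 2: derive reach(a) via R3 from span(a,a), cites(a)
round 2: derive reach(e) via R3 from span(e,e), cites(e)
round 2: derive reach(g) via R3 from span(g,a), cites(a)
round 2: derive reach(i) via R3 from span(i,a), cites(a)
round 2: derive reach(j) via R3 from span(j,a), cites(a)
round 3: derive span(e,i) via R1 from span(e,a), edge(a,i)

reach(a)
reach(e)
reach(g)
reach(i)
reach(j)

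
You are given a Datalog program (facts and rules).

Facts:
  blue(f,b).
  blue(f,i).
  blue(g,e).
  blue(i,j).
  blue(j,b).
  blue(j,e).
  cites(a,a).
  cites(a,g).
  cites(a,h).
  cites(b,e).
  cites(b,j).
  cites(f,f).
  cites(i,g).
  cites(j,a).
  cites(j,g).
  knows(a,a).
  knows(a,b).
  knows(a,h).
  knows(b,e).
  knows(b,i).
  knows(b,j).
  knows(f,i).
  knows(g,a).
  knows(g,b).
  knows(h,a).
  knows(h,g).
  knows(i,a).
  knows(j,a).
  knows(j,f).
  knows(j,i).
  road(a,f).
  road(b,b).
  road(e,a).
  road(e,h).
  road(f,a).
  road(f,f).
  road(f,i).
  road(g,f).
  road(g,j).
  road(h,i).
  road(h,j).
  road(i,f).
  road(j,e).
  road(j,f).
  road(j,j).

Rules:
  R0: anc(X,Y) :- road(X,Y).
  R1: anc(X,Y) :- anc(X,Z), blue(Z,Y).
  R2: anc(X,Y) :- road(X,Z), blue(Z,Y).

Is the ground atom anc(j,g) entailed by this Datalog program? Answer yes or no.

round 1: derive anc(a,f) via R0 from road(a,f)
round 1: derive anc(b,b) via R0 from road(b,b)
round 1: derive anc(e,a) via R0 from road(e,a)
round 1: derive anc(e,h) via R0 from road(e,h)
round 1: derive anc(f,a) via R0 from road(f,a)
round 1: derive anc(f,f) via R0 from road(f,f)
round 1: derive anc(f,i) via R0 from road(f,i)
round 1: derive anc(g,f) via R0 from road(g,f)
round 1: derive anc(g,j) via R0 from road(g,j)
round 1: derive anc(h,i) via R0 from road(h,i)
round 1: derive anc(h,j) via R0 from road(h,j)
round 1: derive anc(i,f) via R0 from road(i,f)
round 1: derive anc(j,e) via R0 from road(j,e)
round 1: derive anc(j,f) via R0 from road(j,f)
round 1: derive anc(j,j) via R0 from road(j,j)
round 1: derive anc(a,b) via R2 from road(a,f), blue(f,b)
round 1: derive anc(a,i) via R2 from road(a,f), blue(f,i)
round 1: derive anc(f,b) via R2 from road(f,f), blue(f,b)
round 1: derive anc(f,j) via R2 from road(f,i), blue(i,j)
round 1: derive anc(g,b) via R2 from road(g,f), blue(f,b)
round 1: derive anc(g,e) via R2 from road(g,j), blue(j,e)
round 1: derive anc(g,i) via R2 from road(g,f), blue(f,i)
round 1: derive anc(h,b) via R2 from road(h,j), blue(j,b)
round 1: derive anc(h,e) via R2 from road(h,j), blue(j,e)
round 1: derive anc(i,b) via R2 from road(i,f), blue(f,b)
round 1: derive anc(i,i) via R2 from road(i,f), blue(f,i)
round 1: derive anc(j,b) via R2 from road(j,f), blue(f,b)
round 1: derive anc(j,i) via R2 from road(j,f), blue(f,i)
round 2: derive anc(a,j) via R1 from anc(a,i), blue(i,j)
round 2: derive anc(f,e) via R1 from anc(f,j), blue(j,e)
round 2: derive anc(i,j) via R1 from anc(i,i), blue(i,j)
round 3: derive anc(a,e) via R1 from anc(a,j), blue(j,e)
round 3: derive anc(i,e) via R1 from anc(i,j), blue(j,e)

no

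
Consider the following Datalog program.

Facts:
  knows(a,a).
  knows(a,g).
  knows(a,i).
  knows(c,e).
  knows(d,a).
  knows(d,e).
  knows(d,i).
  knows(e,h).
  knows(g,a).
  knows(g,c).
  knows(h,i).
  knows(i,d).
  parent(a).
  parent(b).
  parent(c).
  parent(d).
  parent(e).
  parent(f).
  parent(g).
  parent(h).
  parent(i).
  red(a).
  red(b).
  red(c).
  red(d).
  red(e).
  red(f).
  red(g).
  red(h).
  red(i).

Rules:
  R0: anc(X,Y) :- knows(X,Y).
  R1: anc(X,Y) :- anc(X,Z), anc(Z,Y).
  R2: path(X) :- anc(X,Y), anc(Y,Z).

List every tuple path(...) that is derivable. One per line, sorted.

path(a)
path(c)
path(d)
path(e)
path(g)
path(h)
path(i)

round 1: derive anc(a,a) via R0 from knows(a,a)
round 1: derive anc(a,g) via R0 from knows(a,g)
round 1: derive anc(a,i) via R0 from knows(a,i)
round 1: derive anc(c,e) via R0 from knows(c,e)
round 1: derive anc(d,a) via R0 from knows(d,a)
round 1: derive anc(d,e) via R0 from knows(d,e)
round 1: derive anc(d,i) via R0 from knows(d,i)
round 1: derive anc(e,h) via R0 from knows(e,h)
round 1: derive anc(g,a) via R0 from knows(g,a)
round 1: derive anc(g,c) via R0 from knows(g,c)
round 1: derive anc(h,i) via R0 from knows(h,i)
round 1: derive anc(i,d) via R0 from knows(i,d)
round 2: derive anc(a,c) via R1 from anc(a,g), anc(g,c)
round 2: derive anc(a,d) via R1 from anc(a,i), anc(i,d)
round 2: derive anc(c,h) via R1 from anc(c,e), anc(e,h)
round 2: derive anc(d,d) via R1 from anc(d,i), anc(i,d)
round 2: derive anc(d,g) via R1 from anc(d,a), anc(a,g)
round 2: derive anc(d,h) via R1 from anc(d,e), anc(e,h)
round 2: derive anc(e,i) via R1 from anc(e,h), anc(h,i)
round 2: derive anc(g,e) via R1 from anc(g,c), anc(c,e)
round 2: derive anc(g,g) via R1 from anc(g,a), anc(a,g)
round 2: derive anc(g,i) via R1 from anc(g,a), anc(a,i)
round 2: derive anc(h,d) via R1 from anc(h,i), anc(i,d)
round 2: derive anc(i,a) via R1 from anc(i,d), anc(d,a)
round 2: derive anc(i,e) via R1 from anc(i,d), anc(d,e)
round 2: derive anc(i,i) via R1 from anc(i,d), anc(d,i)
round 2: derive path(a) via R2 from anc(a,a), anc(a,a)
round 2: derive path(c) via R2 from anc(c,e), anc(e,h)
round 2: derive path(d) via R2 from anc(d,a), anc(a,a)
round 2: derive path(e) via R2 from anc(e,h), anc(h,i)
round 2: derive path(g) via R2 from anc(g,a), anc(a,a)
round 2: derive path(h) via R2 from anc(h,i), anc(i,d)
round 2: derive path(i) via R2 from anc(i,d), anc(d,a)
round 3: derive anc(a,e) via R1 from anc(a,c), anc(c,e)
round 3: derive anc(a,h) via R1 from anc(a,c), anc(c,h)
round 3: derive anc(c,d) via R1 from anc(c,h), anc(h,d)
round 3: derive anc(c,i) via R1 from anc(c,e), anc(e,i)
round 3: derive anc(d,c) via R1 from anc(d,a), anc(a,c)
round 3: derive anc(e,a) via R1 from anc(e,i), anc(i,a)
round 3: derive anc(e,d) via R1 from anc(e,h), anc(h,d)
round 3: derive anc(e,e) via R1 from anc(e,i), anc(i,e)
round 3: derive anc(g,d) via R1 from anc(g,a), anc(a,d)
round 3: derive anc(g,h) via R1 from anc(g,c), anc(c,h)
round 3: derive anc(h,a) via R1 from anc(h,d), anc(d,a)
round 3: derive anc(h,e) via R1 from anc(h,d), anc(d,e)
round 3: derive anc(h,g) via R1 from anc(h,d), anc(d,g)
round 3: derive anc(h,h) via R1 from anc(h,d), anc(d,h)
round 3: derive anc(i,c) via R1 from anc(i,a), anc(a,c)
round 3: derive anc(i,g) via R1 from anc(i,a), anc(a,g)
round 3: derive anc(i,h) via R1 from anc(i,d), anc(d,h)
round 4: derive anc(c,a) via R1 from anc(c,d), anc(d,a)
round 4: derive anc(c,c) via R1 from anc(c,d), anc(d,c)
round 4: derive anc(c,g) via R1 from anc(c,d), anc(d,g)
round 4: derive anc(e,c) via R1 from anc(e,a), anc(a,c)
round 4: derive anc(e,g) via R1 from anc(e,a), anc(a,g)
round 4: derive anc(h,c) via R1 from anc(h,a), anc(a,c)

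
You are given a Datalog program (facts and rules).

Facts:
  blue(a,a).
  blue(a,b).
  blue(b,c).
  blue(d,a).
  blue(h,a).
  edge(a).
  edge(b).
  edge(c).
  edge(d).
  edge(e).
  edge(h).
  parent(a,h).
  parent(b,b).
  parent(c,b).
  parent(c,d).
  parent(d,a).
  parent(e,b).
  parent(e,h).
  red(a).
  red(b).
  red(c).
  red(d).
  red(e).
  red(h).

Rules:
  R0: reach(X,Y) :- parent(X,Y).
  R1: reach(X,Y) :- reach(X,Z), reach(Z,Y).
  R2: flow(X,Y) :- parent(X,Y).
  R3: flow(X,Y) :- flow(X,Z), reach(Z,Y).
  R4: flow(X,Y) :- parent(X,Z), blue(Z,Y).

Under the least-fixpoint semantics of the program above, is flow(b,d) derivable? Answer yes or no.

round 1: derive reach(a,h) via R0 from parent(a,h)
round 1: derive reach(b,b) via R0 from parent(b,b)
round 1: derive reach(c,b) via R0 from parent(c,b)
round 1: derive reach(c,d) via R0 from parent(c,d)
round 1: derive reach(d,a) via R0 from parent(d,a)
round 1: derive reach(e,b) via R0 from parent(e,b)
round 1: derive reach(e,h) via R0 from parent(e,h)
round 1: derive flow(a,h) via R2 from parent(a,h)
round 1: derive flow(b,b) via R2 from parent(b,b)
round 1: derive flow(c,b) via R2 from parent(c,b)
round 1: derive flow(c,d) via R2 from parent(c,d)
round 1: derive flow(d,a) via R2 from parent(d,a)
round 1: derive flow(e,b) via R2 from parent(e,b)
round 1: derive flow(e,h) via R2 from parent(e,h)
round 1: derive flow(a,a) via R4 from parent(a,h), blue(h,a)
round 1: derive flow(b,c) via R4 from parent(b,b), blue(b,c)
round 1: derive flow(c,a) via R4 from parent(c,d), blue(d,a)
round 1: derive flow(c,c) via R4 from parent(c,b), blue(b,c)
round 1: derive flow(d,b) via R4 from parent(d,a), blue(a,b)
round 1: derive flow(e,a) via R4 from parent(e,h), blue(h,a)
round 1: derive flow(e,c) via R4 from parent(e,b), blue(b,c)
round 2: derive reach(c,a) via R1 from reach(c,d), reach(d,a)
round 2: derive reach(d,h) via R1 from reach(d,a), reach(a,h)
round 2: derive flow(b,d) via R3 from flow(b,c), reach(c,d)
round 2: derive flow(c,h) via R3 from flow(c,a), reach(a,h)
round 2: derive flow(d,h) via R3 from flow(d,a), reach(a,h)
round 2: derive flow(e,d) via R3 from flow(e,c), reach(c,d)
round 3: derive reach(c,h) via R1 from reach(c,a), reach(a,h)
round 3: derive flow(b,a) via R3 from flow(b,c), reach(c,a)
round 3: derive flow(b,h) via R3 from flow(b,d), reach(d,h)

yes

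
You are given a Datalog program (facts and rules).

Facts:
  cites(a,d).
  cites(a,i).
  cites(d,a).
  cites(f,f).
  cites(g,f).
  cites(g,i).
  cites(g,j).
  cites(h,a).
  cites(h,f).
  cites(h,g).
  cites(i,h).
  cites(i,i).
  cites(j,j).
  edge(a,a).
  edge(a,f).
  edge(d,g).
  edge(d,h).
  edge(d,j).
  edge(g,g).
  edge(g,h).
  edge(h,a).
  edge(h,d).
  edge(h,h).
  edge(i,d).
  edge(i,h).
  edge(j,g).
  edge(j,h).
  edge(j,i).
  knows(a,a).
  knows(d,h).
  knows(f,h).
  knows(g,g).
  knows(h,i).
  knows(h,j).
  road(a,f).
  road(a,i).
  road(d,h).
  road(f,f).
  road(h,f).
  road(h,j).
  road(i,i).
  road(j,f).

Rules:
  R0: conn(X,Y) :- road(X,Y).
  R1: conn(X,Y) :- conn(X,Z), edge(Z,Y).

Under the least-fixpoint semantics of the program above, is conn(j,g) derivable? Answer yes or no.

no

round 1: derive conn(a,f) via R0 from road(a,f)
round 1: derive conn(a,i) via R0 from road(a,i)
round 1: derive conn(d,h) via R0 from road(d,h)
round 1: derive conn(f,f) via R0 from road(f,f)
round 1: derive conn(h,f) via R0 from road(h,f)
round 1: derive conn(h,j) via R0 from road(h,j)
round 1: derive conn(i,i) via R0 from road(i,i)
round 1: derive conn(j,f) via R0 from road(j,f)
round 2: derive conn(a,d) via R1 from conn(a,i), edge(i,d)
round 2: derive conn(a,h) via R1 from conn(a,i), edge(i,h)
round 2: derive conn(d,a) via R1 from conn(d,h), edge(h,a)
round 2: derive conn(d,d) via R1 from conn(d,h), edge(h,d)
round 2: derive conn(h,g) via R1 from conn(h,j), edge(j,g)
round 2: derive conn(h,h) via R1 from conn(h,j), edge(j,h)
round 2: derive conn(h,i) via R1 from conn(h,j), edge(j,i)
round 2: derive conn(i,d) via R1 from conn(i,i), edge(i,d)
round 2: derive conn(i,h) via R1 from conn(i,i), edge(i,h)
round 3: derive conn(a,a) via R1 from conn(a,h), edge(h,a)
round 3: derive conn(a,g) via R1 from conn(a,d), edge(d,g)
round 3: derive conn(a,j) via R1 from conn(a,d), edge(d,j)
round 3: derive conn(d,f) via R1 from conn(d,a), edge(a,f)
round 3: derive conn(d,g) via R1 from conn(d,d), edge(d,g)
round 3: derive conn(d,j) via R1 from conn(d,d), edge(d,j)
round 3: derive conn(h,a) via R1 from conn(h,h), edge(h,a)
round 3: derive conn(h,d) via R1 from conn(h,h), edge(h,d)
round 3: derive conn(i,a) via R1 from conn(i,h), edge(h,a)
round 3: derive conn(i,g) via R1 from conn(i,d), edge(d,g)
round 3: derive conn(i,j) via R1 from conn(i,d), edge(d,j)
round 4: derive conn(d,i) via R1 from conn(d,j), edge(j,i)
round 4: derive conn(i,f) via R1 from conn(i,a), edge(a,f)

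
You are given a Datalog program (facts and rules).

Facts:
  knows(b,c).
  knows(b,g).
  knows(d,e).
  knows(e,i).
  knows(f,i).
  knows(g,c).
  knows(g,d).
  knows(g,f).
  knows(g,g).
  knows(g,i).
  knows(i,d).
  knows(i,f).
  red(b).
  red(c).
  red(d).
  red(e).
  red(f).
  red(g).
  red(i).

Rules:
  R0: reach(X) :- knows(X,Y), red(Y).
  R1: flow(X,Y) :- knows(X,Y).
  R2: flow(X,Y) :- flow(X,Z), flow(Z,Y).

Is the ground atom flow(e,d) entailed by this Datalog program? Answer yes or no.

round 1: derive flow(b,c) via R1 from knows(b,c)
round 1: derive flow(b,g) via R1 from knows(b,g)
round 1: derive flow(d,e) via R1 from knows(d,e)
round 1: derive flow(e,i) via R1 from knows(e,i)
round 1: derive flow(f,i) via R1 from knows(f,i)
round 1: derive flow(g,c) via R1 from knows(g,c)
round 1: derive flow(g,d) via R1 from knows(g,d)
round 1: derive flow(g,f) via R1 from knows(g,f)
round 1: derive flow(g,g) via R1 from knows(g,g)
round 1: derive flow(g,i) via R1 from knows(g,i)
round 1: derive flow(i,d) via R1 from knows(i,d)
round 1: derive flow(i,f) via R1 from knows(i,f)
round 2: derive flow(b,d) via R2 from flow(b,g), flow(g,d)
round 2: derive flow(b,f) via R2 from flow(b,g), flow(g,f)
round 2: derive flow(b,i) via R2 from flow(b,g), flow(g,i)
round 2: derive flow(d,i) via R2 from flow(d,e), flow(e,i)
round 2: derive flow(e,d) via R2 from flow(e,i), flow(i,d)
round 2: derive flow(e,f) via R2 from flow(e,i), flow(i,f)
round 2: derive flow(f,d) via R2 from flow(f,i), flow(i,d)
round 2: derive flow(f,f) via R2 from flow(f,i), flow(i,f)
round 2: derive flow(g,e) via R2 from flow(g,d), flow(d,e)
round 2: derive flow(i,e) via R2 from flow(i,d), flow(d,e)
round 2: derive flow(i,i) via R2 from flow(i,f), flow(f,i)
round 3: derive flow(b,e) via R2 from flow(b,d), flow(d,e)
round 3: derive flow(d,d) via R2 from flow(d,e), flow(e,d)
round 3: derive flow(d,f) via R2 from flow(d,e), flow(e,f)
round 3: derive flow(e,e) via R2 from flow(e,d), flow(d,e)
round 3: derive flow(f,e) via R2 from flow(f,d), flow(d,e)

yes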